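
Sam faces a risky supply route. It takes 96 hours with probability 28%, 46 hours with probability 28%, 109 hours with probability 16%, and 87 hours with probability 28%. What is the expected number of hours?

81.56 hours

EV = 0.28 × 96 + 0.28 × 46 + 0.16 × 109 + 0.28 × 87 = 26.88 + 12.88 + 17.44 + 24.36 = 81.56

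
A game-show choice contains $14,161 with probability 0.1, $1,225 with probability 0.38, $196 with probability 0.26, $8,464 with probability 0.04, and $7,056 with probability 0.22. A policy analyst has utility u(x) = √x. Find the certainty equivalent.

$2,601

E[u] = 0.1·√14161 + 0.38·√1225 + 0.26·√196 + 0.04·√8464 + 0.22·√7056 = 0.1·119 + 0.38·35 + 0.26·14 + 0.04·92 + 0.22·84 = 51
CE = (51)² = 2601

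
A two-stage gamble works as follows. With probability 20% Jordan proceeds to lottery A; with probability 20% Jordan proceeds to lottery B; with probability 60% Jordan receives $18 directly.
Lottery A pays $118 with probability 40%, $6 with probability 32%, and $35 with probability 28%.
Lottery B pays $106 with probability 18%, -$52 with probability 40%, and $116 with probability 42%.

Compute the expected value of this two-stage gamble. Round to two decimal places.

$31.98

EV(A) = 0.4 × 118 + 0.32 × 6 + 0.28 × 35 = 47.2 + 1.92 + 9.8 = 58.92
EV(B) = 0.18 × 106 + 0.4 × (-52) + 0.42 × 116 = 19.08 − 20.8 + 48.72 = 47
Branch C: 18 (certain)
Overall = 0.2 × 58.92 + 0.2 × 47 + 0.6 × 18 = 11.784 + 9.4 + 10.8 = 31.984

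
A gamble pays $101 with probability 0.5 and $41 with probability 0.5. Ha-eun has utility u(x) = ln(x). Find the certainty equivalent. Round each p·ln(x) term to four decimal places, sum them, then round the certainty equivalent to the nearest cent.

$64.35

E[u] = 0.5·ln(101) + 0.5·ln(41) = 2.3076 + 1.8568 = 4.1644
CE = e^4.1644 ≈ 64.35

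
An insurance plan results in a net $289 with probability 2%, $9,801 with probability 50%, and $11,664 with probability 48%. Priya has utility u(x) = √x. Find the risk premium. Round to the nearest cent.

$166.18

E[u] = 0.02·√289 + 0.5·√9801 + 0.48·√11664 = 0.02·17 + 0.5·99 + 0.48·108 = 101.68
CE = (101.68)² = 10338.8224
Risk premium = EV − CE = 10505 − 10338.8224 = 166.1776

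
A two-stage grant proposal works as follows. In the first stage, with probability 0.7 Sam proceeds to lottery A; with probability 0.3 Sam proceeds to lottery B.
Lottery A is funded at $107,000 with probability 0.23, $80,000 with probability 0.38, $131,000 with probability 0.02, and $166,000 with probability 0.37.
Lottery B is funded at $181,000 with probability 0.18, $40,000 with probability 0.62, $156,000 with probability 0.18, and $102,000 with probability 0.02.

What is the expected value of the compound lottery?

EV(A) = 0.23 × 107000 + 0.38 × 80000 + 0.02 × 131000 + 0.37 × 166000 = 24610 + 30400 + 2620 + 61420 = 119050
EV(B) = 0.18 × 181000 + 0.62 × 40000 + 0.18 × 156000 + 0.02 × 102000 = 32580 + 24800 + 28080 + 2040 = 87500
Overall = 0.7 × 119050 + 0.3 × 87500 = 83335 + 26250 = 109585

$109,585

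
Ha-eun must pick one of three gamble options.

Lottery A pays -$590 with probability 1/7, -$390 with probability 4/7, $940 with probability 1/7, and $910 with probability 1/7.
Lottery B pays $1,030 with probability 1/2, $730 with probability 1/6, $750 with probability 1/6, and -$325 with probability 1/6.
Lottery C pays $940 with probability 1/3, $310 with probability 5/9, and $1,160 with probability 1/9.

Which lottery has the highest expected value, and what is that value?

Lottery B ($707.50)

Lottery A = 1/7 × (-590) + 4/7 × (-390) + 1/7 × 940 + 1/7 × 910 = -84.2857 − 222.8571 + 134.2857 + 130 = -42.8571
Lottery B = 1/2 × 1030 + 1/6 × 730 + 1/6 × 750 + 1/6 × (-325) = 515 + 121.6667 + 125 − 54.1667 = 707.5
Lottery C = 1/3 × 940 + 5/9 × 310 + 1/9 × 1160 = 313.3333 + 172.2222 + 128.8889 = 614.4444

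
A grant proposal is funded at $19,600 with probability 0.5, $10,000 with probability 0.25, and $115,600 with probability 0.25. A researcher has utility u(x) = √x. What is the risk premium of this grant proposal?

E[u] = 0.5·√19600 + 0.25·√10000 + 0.25·√115600 = 0.5·140 + 0.25·100 + 0.25·340 = 180
CE = (180)² = 32400
Risk premium = EV − CE = 41200 − 32400 = 8800

$8,800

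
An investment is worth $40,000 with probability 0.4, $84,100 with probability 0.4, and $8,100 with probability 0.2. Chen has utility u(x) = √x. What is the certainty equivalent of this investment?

$45,796

E[u] = 0.4·√40000 + 0.4·√84100 + 0.2·√8100 = 0.4·200 + 0.4·290 + 0.2·90 = 214
CE = (214)² = 45796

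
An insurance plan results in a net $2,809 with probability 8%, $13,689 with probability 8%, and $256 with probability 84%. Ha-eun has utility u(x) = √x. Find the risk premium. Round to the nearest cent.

E[u] = 0.08·√2809 + 0.08·√13689 + 0.84·√256 = 0.08·53 + 0.08·117 + 0.84·16 = 27.04
CE = (27.04)² = 731.1616
Risk premium = EV − CE = 1534.88 − 731.1616 = 803.7184

$803.72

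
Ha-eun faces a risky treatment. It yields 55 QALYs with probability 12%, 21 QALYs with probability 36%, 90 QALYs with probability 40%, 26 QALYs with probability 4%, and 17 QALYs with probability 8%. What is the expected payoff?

52.56 QALYs

EV = 0.12 × 55 + 0.36 × 21 + 0.4 × 90 + 0.04 × 26 + 0.08 × 17 = 6.6 + 7.56 + 36 + 1.04 + 1.36 = 52.56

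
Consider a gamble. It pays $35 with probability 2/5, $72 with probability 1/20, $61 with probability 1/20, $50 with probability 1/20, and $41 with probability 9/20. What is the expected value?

EV = 2/5 × 35 + 1/20 × 72 + 1/20 × 61 + 1/20 × 50 + 9/20 × 41 = 14 + 3.6 + 3.05 + 2.5 + 18.45 = 41.6

$41.60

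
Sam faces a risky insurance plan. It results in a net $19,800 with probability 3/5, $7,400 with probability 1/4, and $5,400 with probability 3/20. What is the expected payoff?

$14,540

EV = 3/5 × 19800 + 1/4 × 7400 + 3/20 × 5400 = 11880 + 1850 + 810 = 14540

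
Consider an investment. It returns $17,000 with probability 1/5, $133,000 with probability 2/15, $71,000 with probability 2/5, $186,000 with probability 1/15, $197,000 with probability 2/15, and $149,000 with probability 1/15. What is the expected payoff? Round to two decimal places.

$98,133.33

EV = 1/5 × 17000 + 2/15 × 133000 + 2/5 × 71000 + 1/15 × 186000 + 2/15 × 197000 + 1/15 × 149000 = 3400 + 17733.3333 + 28400 + 12400 + 26266.6667 + 9933.3333 = 98133.3333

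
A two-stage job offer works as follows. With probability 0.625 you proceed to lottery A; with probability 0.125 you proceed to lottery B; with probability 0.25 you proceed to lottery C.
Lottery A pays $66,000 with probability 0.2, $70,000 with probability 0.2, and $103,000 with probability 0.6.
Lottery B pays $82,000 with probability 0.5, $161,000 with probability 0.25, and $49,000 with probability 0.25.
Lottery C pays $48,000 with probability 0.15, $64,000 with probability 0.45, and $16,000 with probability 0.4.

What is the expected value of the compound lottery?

EV(A) = 0.2 × 66000 + 0.2 × 70000 + 0.6 × 103000 = 13200 + 14000 + 61800 = 89000
EV(B) = 0.5 × 82000 + 0.25 × 161000 + 0.25 × 49000 = 41000 + 40250 + 12250 = 93500
EV(C) = 0.15 × 48000 + 0.45 × 64000 + 0.4 × 16000 = 7200 + 28800 + 6400 = 42400
Overall = 0.625 × 89000 + 0.125 × 93500 + 0.25 × 42400 = 55625 + 11687.5 + 10600 = 77912.5

$77,912.50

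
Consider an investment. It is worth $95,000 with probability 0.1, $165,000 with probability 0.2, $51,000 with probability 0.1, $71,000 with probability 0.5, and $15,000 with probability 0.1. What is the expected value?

$84,600

EV = 0.1 × 95000 + 0.2 × 165000 + 0.1 × 51000 + 0.5 × 71000 + 0.1 × 15000 = 9500 + 33000 + 5100 + 35500 + 1500 = 84600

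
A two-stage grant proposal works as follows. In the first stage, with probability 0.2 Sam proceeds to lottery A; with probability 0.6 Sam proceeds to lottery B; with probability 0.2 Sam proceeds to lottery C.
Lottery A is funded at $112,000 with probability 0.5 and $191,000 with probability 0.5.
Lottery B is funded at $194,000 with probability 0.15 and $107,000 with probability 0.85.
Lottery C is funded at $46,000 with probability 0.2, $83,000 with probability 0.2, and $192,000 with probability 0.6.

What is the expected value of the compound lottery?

EV(A) = 0.5 × 112000 + 0.5 × 191000 = 56000 + 95500 = 151500
EV(B) = 0.15 × 194000 + 0.85 × 107000 = 29100 + 90950 = 120050
EV(C) = 0.2 × 46000 + 0.2 × 83000 + 0.6 × 192000 = 9200 + 16600 + 115200 = 141000
Overall = 0.2 × 151500 + 0.6 × 120050 + 0.2 × 141000 = 30300 + 72030 + 28200 = 130530

$130,530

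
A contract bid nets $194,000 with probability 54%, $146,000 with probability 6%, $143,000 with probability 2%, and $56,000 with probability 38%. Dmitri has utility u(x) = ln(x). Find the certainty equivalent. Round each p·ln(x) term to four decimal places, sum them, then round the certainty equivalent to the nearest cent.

$118,219.70

E[u] = 0.54·ln(194000) + 0.06·ln(146000) + 0.02·ln(143000) + 0.38·ln(56000) = 6.5748 + 0.7135 + 0.2374 + 4.1546 = 11.6803
CE = e^11.6803 ≈ 118219.70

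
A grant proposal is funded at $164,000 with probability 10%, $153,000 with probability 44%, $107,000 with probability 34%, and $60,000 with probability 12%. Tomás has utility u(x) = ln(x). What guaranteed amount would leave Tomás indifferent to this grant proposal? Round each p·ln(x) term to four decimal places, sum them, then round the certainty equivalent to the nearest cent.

E[u] = 0.1·ln(164000) + 0.44·ln(153000) + 0.34·ln(107000) + 0.12·ln(60000) = 1.2008 + 5.2528 + 3.9374 + 1.3203 = 11.7113
CE = e^11.7113 ≈ 121941.90

$121,941.90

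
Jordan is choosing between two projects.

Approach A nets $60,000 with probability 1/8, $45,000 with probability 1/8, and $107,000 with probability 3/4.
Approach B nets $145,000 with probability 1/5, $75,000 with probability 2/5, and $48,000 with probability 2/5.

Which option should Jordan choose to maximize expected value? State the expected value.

Approach A = 1/8 × 60000 + 1/8 × 45000 + 3/4 × 107000 = 7500 + 5625 + 80250 = 93375
Approach B = 1/5 × 145000 + 2/5 × 75000 + 2/5 × 48000 = 29000 + 30000 + 19200 = 78200

Approach A ($93,375)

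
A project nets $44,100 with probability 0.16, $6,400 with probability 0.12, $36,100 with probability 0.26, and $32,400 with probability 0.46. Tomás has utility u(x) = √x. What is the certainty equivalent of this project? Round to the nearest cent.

E[u] = 0.16·√44100 + 0.12·√6400 + 0.26·√36100 + 0.46·√32400 = 0.16·210 + 0.12·80 + 0.26·190 + 0.46·180 = 175.4
CE = (175.4)² = 30765.16

$30,765.16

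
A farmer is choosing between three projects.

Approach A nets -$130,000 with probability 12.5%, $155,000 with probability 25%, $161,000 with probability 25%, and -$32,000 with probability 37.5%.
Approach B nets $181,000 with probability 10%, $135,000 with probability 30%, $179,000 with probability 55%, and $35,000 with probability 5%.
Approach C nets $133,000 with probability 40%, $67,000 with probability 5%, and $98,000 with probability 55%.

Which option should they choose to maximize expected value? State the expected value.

Approach B ($158,800)

Approach A = 0.125 × (-130000) + 0.25 × 155000 + 0.25 × 161000 + 0.375 × (-32000) = -16250 + 38750 + 40250 − 12000 = 50750
Approach B = 0.1 × 181000 + 0.3 × 135000 + 0.55 × 179000 + 0.05 × 35000 = 18100 + 40500 + 98450 + 1750 = 158800
Approach C = 0.4 × 133000 + 0.05 × 67000 + 0.55 × 98000 = 53200 + 3350 + 53900 = 110450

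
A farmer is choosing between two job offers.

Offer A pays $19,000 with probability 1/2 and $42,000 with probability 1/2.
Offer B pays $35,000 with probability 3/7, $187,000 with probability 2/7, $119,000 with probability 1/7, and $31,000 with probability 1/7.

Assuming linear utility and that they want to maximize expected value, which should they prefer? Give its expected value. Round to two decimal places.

Offer A = 1/2 × 19000 + 1/2 × 42000 = 9500 + 21000 = 30500
Offer B = 3/7 × 35000 + 2/7 × 187000 + 1/7 × 119000 + 1/7 × 31000 = 15000 + 53428.5714 + 17000 + 4428.5714 = 89857.1429

Offer B ($89,857.14)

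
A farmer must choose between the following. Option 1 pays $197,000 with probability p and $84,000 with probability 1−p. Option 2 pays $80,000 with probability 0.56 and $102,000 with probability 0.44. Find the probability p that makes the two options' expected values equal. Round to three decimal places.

p = 0.050

EV(Option 2) = 0.56 × 80000 + 0.44 × 102000 = 44800 + 44880 = 89680
p·197000 + (1−p)·84000 = 89680
113000p + 84000 = 89680
p = (89680 − 84000) / 113000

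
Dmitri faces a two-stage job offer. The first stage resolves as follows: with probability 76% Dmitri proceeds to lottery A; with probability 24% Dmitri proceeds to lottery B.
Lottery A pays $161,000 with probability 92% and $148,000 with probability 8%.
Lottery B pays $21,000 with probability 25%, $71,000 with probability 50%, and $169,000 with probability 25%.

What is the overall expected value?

$141,489.60

EV(A) = 0.92 × 161000 + 0.08 × 148000 = 148120 + 11840 = 159960
EV(B) = 0.25 × 21000 + 0.5 × 71000 + 0.25 × 169000 = 5250 + 35500 + 42250 = 83000
Overall = 0.76 × 159960 + 0.24 × 83000 = 121569.6 + 19920 = 141489.6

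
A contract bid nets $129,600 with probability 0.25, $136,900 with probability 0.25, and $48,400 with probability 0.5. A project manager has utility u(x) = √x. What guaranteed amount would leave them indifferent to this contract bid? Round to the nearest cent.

$85,556.25

E[u] = 0.25·√129600 + 0.25·√136900 + 0.5·√48400 = 0.25·360 + 0.25·370 + 0.5·220 = 292.5
CE = (292.5)² = 85556.25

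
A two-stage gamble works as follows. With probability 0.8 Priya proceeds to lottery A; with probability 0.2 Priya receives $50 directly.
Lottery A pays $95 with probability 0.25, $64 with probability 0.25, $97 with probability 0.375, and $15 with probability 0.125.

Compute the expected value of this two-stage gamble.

EV(A) = 0.25 × 95 + 0.25 × 64 + 0.375 × 97 + 0.125 × 15 = 23.75 + 16 + 36.375 + 1.875 = 78
Branch B: 50 (certain)
Overall = 0.8 × 78 + 0.2 × 50 = 62.4 + 10 = 72.4

$72.40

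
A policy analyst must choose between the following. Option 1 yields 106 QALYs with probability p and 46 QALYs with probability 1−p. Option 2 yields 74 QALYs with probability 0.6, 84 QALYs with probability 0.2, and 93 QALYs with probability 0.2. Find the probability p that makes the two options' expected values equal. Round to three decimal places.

EV(Option 2) = 0.6 × 74 + 0.2 × 84 + 0.2 × 93 = 44.4 + 16.8 + 18.6 = 79.8
p·106 + (1−p)·46 = 79.8
60p + 46 = 79.8
p = (79.8 − 46) / 60

p = 0.563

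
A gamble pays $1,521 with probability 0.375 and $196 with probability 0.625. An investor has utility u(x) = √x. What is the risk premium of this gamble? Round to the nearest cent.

$146.48

E[u] = 0.375·√1521 + 0.625·√196 = 0.375·39 + 0.625·14 = 23.375
CE = (23.375)² = 546.390625
Risk premium = EV − CE = 692.875 − 546.390625 = 146.484375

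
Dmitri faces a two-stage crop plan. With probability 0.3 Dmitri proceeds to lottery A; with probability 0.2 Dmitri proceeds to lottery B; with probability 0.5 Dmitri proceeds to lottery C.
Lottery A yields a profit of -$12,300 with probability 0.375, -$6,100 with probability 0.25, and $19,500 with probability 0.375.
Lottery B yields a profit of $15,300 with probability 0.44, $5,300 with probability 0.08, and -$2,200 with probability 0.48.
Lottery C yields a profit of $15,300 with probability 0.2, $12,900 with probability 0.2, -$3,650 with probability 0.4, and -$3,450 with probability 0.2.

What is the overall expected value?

EV(A) = 0.375 × (-12300) + 0.25 × (-6100) + 0.375 × 19500 = -4612.5 − 1525 + 7312.5 = 1175
EV(B) = 0.44 × 15300 + 0.08 × 5300 + 0.48 × (-2200) = 6732 + 424 − 1056 = 6100
EV(C) = 0.2 × 15300 + 0.2 × 12900 + 0.4 × (-3650) + 0.2 × (-3450) = 3060 + 2580 − 1460 − 690 = 3490
Overall = 0.3 × 1175 + 0.2 × 6100 + 0.5 × 3490 = 352.5 + 1220 + 1745 = 3317.5

$3,317.50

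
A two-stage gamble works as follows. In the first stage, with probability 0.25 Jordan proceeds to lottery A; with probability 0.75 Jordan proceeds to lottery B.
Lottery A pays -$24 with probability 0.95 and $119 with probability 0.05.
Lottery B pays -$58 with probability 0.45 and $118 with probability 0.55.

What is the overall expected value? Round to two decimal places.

EV(A) = 0.95 × (-24) + 0.05 × 119 = -22.8 + 5.95 = -16.85
EV(B) = 0.45 × (-58) + 0.55 × 118 = -26.1 + 64.9 = 38.8
Overall = 0.25 × (-16.85) + 0.75 × 38.8 = -4.2125 + 29.1 = 24.8875

$24.89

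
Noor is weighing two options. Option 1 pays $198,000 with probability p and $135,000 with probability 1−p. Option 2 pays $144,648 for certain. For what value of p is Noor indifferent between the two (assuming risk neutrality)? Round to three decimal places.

p = 0.153

p·198000 + (1−p)·135000 = 144648
63000p + 135000 = 144648
p = (144648 − 135000) / 63000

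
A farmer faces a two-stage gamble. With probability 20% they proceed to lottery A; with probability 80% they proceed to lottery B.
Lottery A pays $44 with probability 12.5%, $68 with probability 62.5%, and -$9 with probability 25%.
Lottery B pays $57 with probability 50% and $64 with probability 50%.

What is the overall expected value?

EV(A) = 0.125 × 44 + 0.625 × 68 + 0.25 × (-9) = 5.5 + 42.5 − 2.25 = 45.75
EV(B) = 0.5 × 57 + 0.5 × 64 = 28.5 + 32 = 60.5
Overall = 0.2 × 45.75 + 0.8 × 60.5 = 9.15 + 48.4 = 57.55

$57.55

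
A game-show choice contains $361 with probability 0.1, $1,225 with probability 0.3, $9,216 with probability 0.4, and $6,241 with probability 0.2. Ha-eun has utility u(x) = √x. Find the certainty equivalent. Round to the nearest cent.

E[u] = 0.1·√361 + 0.3·√1225 + 0.4·√9216 + 0.2·√6241 = 0.1·19 + 0.3·35 + 0.4·96 + 0.2·79 = 66.6
CE = (66.6)² = 4435.56

$4,435.56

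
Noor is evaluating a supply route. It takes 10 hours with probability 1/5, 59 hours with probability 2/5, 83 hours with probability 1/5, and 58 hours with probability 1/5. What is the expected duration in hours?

53.8 hours

EV = 1/5 × 10 + 2/5 × 59 + 1/5 × 83 + 1/5 × 58 = 2 + 23.6 + 16.6 + 11.6 = 53.8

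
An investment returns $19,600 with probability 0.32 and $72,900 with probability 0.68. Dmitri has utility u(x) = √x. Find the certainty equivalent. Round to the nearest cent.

$52,166.56

E[u] = 0.32·√19600 + 0.68·√72900 = 0.32·140 + 0.68·270 = 228.4
CE = (228.4)² = 52166.56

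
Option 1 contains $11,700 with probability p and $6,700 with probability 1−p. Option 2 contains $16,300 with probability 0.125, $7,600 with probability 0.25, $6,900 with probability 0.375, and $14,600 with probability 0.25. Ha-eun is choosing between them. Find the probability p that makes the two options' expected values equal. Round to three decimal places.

EV(Option 2) = 0.125 × 16300 + 0.25 × 7600 + 0.375 × 6900 + 0.25 × 14600 = 2037.5 + 1900 + 2587.5 + 3650 = 10175
p·11700 + (1−p)·6700 = 10175
5000p + 6700 = 10175
p = (10175 − 6700) / 5000

p = 0.695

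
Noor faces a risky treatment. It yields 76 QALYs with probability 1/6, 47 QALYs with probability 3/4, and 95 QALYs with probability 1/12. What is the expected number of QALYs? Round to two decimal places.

55.83 QALYs

EV = 1/6 × 76 + 3/4 × 47 + 1/12 × 95 = 12.6667 + 35.25 + 7.9167 = 55.8333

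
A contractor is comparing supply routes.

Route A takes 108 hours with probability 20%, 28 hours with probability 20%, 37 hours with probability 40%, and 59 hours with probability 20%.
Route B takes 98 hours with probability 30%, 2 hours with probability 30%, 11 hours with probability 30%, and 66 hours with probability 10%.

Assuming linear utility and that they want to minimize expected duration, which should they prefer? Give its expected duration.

Route B (39.9 hours)

Route A = 0.2 × 108 + 0.2 × 28 + 0.4 × 37 + 0.2 × 59 = 21.6 + 5.6 + 14.8 + 11.8 = 53.8
Route B = 0.3 × 98 + 0.3 × 2 + 0.3 × 11 + 0.1 × 66 = 29.4 + 0.6 + 3.3 + 6.6 = 39.9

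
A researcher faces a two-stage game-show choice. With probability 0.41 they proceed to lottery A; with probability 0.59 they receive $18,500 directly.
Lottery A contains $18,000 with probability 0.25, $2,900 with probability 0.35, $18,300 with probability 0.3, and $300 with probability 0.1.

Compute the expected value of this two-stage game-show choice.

EV(A) = 0.25 × 18000 + 0.35 × 2900 + 0.3 × 18300 + 0.1 × 300 = 4500 + 1015 + 5490 + 30 = 11035
Branch B: 18500 (certain)
Overall = 0.41 × 11035 + 0.59 × 18500 = 4524.35 + 10915 = 15439.35

$15,439.35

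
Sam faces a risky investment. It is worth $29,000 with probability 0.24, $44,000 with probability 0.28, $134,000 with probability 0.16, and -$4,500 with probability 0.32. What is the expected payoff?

EV = 0.24 × 29000 + 0.28 × 44000 + 0.16 × 134000 + 0.32 × (-4500) = 6960 + 12320 + 21440 − 1440 = 39280

$39,280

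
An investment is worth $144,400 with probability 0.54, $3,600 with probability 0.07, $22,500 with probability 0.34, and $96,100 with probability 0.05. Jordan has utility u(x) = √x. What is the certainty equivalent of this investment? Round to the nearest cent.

$76,120.81

E[u] = 0.54·√144400 + 0.07·√3600 + 0.34·√22500 + 0.05·√96100 = 0.54·380 + 0.07·60 + 0.34·150 + 0.05·310 = 275.9
CE = (275.9)² = 76120.81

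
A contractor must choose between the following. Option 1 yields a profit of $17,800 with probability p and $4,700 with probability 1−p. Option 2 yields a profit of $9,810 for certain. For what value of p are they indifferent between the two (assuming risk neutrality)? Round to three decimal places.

p·17800 + (1−p)·4700 = 9810
13100p + 4700 = 9810
p = (9810 − 4700) / 13100

p = 0.390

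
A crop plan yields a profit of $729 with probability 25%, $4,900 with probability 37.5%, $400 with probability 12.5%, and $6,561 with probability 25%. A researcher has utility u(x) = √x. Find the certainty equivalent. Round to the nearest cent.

E[u] = 0.25·√729 + 0.375·√4900 + 0.125·√400 + 0.25·√6561 = 0.25·27 + 0.375·70 + 0.125·20 + 0.25·81 = 55.75
CE = (55.75)² = 3108.0625

$3,108.06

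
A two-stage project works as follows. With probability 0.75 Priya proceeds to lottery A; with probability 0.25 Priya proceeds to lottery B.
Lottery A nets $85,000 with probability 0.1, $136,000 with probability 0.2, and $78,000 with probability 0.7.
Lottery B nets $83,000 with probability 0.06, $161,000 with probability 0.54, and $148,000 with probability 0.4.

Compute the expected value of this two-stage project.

$105,505

EV(A) = 0.1 × 85000 + 0.2 × 136000 + 0.7 × 78000 = 8500 + 27200 + 54600 = 90300
EV(B) = 0.06 × 83000 + 0.54 × 161000 + 0.4 × 148000 = 4980 + 86940 + 59200 = 151120
Overall = 0.75 × 90300 + 0.25 × 151120 = 67725 + 37780 = 105505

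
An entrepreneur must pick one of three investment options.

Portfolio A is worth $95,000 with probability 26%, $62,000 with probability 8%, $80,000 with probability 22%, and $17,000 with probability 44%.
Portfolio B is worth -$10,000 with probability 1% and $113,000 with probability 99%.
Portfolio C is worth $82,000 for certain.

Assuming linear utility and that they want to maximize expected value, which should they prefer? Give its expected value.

Portfolio A = 0.26 × 95000 + 0.08 × 62000 + 0.22 × 80000 + 0.44 × 17000 = 24700 + 4960 + 17600 + 7480 = 54740
Portfolio B = 0.01 × (-10000) + 0.99 × 113000 = -100 + 111870 = 111770
Portfolio C: 82000 (certain)

Portfolio B ($111,770)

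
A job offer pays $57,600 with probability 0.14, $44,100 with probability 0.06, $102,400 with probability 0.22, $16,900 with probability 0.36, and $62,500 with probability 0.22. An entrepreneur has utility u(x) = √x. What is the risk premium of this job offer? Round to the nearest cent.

E[u] = 0.14·√57600 + 0.06·√44100 + 0.22·√102400 + 0.36·√16900 + 0.22·√62500 = 0.14·240 + 0.06·210 + 0.22·320 + 0.36·130 + 0.22·250 = 218.4
CE = (218.4)² = 47698.56
Risk premium = EV − CE = 53072 − 47698.56 = 5373.44

$5,373.44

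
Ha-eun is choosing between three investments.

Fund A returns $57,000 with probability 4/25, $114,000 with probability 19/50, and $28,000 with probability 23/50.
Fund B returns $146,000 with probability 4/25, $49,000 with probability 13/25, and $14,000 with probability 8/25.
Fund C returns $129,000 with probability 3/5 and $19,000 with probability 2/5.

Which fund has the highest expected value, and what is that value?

Fund C ($85,000)

Fund A = 4/25 × 57000 + 19/50 × 114000 + 23/50 × 28000 = 9120 + 43320 + 12880 = 65320
Fund B = 4/25 × 146000 + 13/25 × 49000 + 8/25 × 14000 = 23360 + 25480 + 4480 = 53320
Fund C = 3/5 × 129000 + 2/5 × 19000 = 77400 + 7600 = 85000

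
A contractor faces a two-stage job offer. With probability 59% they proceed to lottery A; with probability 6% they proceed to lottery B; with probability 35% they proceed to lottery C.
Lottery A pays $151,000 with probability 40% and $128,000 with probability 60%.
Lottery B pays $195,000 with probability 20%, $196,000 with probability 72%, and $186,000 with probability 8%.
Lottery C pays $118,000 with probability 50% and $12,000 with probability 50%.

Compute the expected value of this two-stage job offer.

EV(A) = 0.4 × 151000 + 0.6 × 128000 = 60400 + 76800 = 137200
EV(B) = 0.2 × 195000 + 0.72 × 196000 + 0.08 × 186000 = 39000 + 141120 + 14880 = 195000
EV(C) = 0.5 × 118000 + 0.5 × 12000 = 59000 + 6000 = 65000
Overall = 0.59 × 137200 + 0.06 × 195000 + 0.35 × 65000 = 80948 + 11700 + 22750 = 115398

$115,398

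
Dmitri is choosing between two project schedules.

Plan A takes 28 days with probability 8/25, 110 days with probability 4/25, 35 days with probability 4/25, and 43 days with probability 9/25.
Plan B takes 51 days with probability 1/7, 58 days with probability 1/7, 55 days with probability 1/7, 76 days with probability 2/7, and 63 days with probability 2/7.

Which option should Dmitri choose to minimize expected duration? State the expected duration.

Plan A = 8/25 × 28 + 4/25 × 110 + 4/25 × 35 + 9/25 × 43 = 8.96 + 17.6 + 5.6 + 15.48 = 47.64
Plan B = 1/7 × 51 + 1/7 × 58 + 1/7 × 55 + 2/7 × 76 + 2/7 × 63 = 7.2857 + 8.2857 + 7.8571 + 21.7143 + 18 = 63.1429

Plan A (47.64 days)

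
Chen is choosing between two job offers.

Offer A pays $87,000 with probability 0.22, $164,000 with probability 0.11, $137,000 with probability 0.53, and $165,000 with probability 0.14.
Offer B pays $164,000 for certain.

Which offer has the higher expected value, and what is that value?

Offer B ($164,000)

Offer A = 0.22 × 87000 + 0.11 × 164000 + 0.53 × 137000 + 0.14 × 165000 = 19140 + 18040 + 72610 + 23100 = 132890
Offer B: 164000 (certain)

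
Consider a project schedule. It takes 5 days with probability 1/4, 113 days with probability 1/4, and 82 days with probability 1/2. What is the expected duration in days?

70.5 days

EV = 1/4 × 5 + 1/4 × 113 + 1/2 × 82 = 1.25 + 28.25 + 41 = 70.5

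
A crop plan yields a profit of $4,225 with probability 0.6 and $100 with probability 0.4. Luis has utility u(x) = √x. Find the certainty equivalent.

E[u] = 0.6·√4225 + 0.4·√100 = 0.6·65 + 0.4·10 = 43
CE = (43)² = 1849

$1,849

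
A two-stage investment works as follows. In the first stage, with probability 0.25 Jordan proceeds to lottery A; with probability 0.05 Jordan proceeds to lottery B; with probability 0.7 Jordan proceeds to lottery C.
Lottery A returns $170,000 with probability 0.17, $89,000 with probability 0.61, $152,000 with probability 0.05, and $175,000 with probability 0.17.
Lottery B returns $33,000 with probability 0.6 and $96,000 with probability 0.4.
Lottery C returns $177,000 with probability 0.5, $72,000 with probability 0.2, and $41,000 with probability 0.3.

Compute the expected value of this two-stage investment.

EV(A) = 0.17 × 170000 + 0.61 × 89000 + 0.05 × 152000 + 0.17 × 175000 = 28900 + 54290 + 7600 + 29750 = 120540
EV(B) = 0.6 × 33000 + 0.4 × 96000 = 19800 + 38400 = 58200
EV(C) = 0.5 × 177000 + 0.2 × 72000 + 0.3 × 41000 = 88500 + 14400 + 12300 = 115200
Overall = 0.25 × 120540 + 0.05 × 58200 + 0.7 × 115200 = 30135 + 2910 + 80640 = 113685

$113,685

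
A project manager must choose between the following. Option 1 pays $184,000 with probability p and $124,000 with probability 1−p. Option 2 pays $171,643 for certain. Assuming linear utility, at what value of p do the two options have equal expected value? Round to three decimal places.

p = 0.794

p·184000 + (1−p)·124000 = 171643
60000p + 124000 = 171643
p = (171643 − 124000) / 60000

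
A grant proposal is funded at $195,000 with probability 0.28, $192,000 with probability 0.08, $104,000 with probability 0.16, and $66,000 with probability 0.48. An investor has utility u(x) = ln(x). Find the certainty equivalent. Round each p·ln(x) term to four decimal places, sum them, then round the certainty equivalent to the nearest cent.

$104,704.77

E[u] = 0.28·ln(195000) + 0.08·ln(192000) + 0.16·ln(104000) + 0.48·ln(66000) = 3.4106 + 0.9732 + 1.8483 + 5.3268 = 11.5589
CE = e^11.5589 ≈ 104704.77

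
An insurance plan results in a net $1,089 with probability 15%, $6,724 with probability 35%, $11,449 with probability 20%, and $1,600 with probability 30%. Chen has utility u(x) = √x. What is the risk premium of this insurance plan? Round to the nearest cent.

$790.85

E[u] = 0.15·√1089 + 0.35·√6724 + 0.2·√11449 + 0.3·√1600 = 0.15·33 + 0.35·82 + 0.2·107 + 0.3·40 = 67.05
CE = (67.05)² = 4495.7025
Risk premium = EV − CE = 5286.55 − 4495.7025 = 790.8475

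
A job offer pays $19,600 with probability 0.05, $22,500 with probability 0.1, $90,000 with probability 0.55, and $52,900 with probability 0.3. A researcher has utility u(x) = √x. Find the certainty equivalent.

E[u] = 0.05·√19600 + 0.1·√22500 + 0.55·√90000 + 0.3·√52900 = 0.05·140 + 0.1·150 + 0.55·300 + 0.3·230 = 256
CE = (256)² = 65536

$65,536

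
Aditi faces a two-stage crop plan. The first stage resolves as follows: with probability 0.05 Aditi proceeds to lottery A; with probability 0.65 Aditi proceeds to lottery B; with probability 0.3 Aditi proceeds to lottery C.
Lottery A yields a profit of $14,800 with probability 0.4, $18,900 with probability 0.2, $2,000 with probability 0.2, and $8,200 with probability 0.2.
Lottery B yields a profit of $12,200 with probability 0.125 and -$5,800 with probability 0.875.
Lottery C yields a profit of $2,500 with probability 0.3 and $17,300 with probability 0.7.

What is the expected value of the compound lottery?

EV(A) = 0.4 × 14800 + 0.2 × 18900 + 0.2 × 2000 + 0.2 × 8200 = 5920 + 3780 + 400 + 1640 = 11740
EV(B) = 0.125 × 12200 + 0.875 × (-5800) = 1525 − 5075 = -3550
EV(C) = 0.3 × 2500 + 0.7 × 17300 = 750 + 12110 = 12860
Overall = 0.05 × 11740 + 0.65 × (-3550) + 0.3 × 12860 = 587 − 2307.5 + 3858 = 2137.5

$2,137.50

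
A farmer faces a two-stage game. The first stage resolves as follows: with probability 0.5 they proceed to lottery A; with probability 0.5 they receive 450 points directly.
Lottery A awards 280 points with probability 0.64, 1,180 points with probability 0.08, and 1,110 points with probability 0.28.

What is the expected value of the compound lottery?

517.2 points

EV(A) = 0.64 × 280 + 0.08 × 1180 + 0.28 × 1110 = 179.2 + 94.4 + 310.8 = 584.4
Branch B: 450 (certain)
Overall = 0.5 × 584.4 + 0.5 × 450 = 292.2 + 225 = 517.2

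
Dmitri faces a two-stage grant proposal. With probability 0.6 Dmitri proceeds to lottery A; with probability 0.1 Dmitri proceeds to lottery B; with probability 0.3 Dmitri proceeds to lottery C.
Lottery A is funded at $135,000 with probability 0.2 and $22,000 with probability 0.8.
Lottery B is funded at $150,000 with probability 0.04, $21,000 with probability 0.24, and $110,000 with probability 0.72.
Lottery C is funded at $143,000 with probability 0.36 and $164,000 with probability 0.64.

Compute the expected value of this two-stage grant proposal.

$82,716

EV(A) = 0.2 × 135000 + 0.8 × 22000 = 27000 + 17600 = 44600
EV(B) = 0.04 × 150000 + 0.24 × 21000 + 0.72 × 110000 = 6000 + 5040 + 79200 = 90240
EV(C) = 0.36 × 143000 + 0.64 × 164000 = 51480 + 104960 = 156440
Overall = 0.6 × 44600 + 0.1 × 90240 + 0.3 × 156440 = 26760 + 9024 + 46932 = 82716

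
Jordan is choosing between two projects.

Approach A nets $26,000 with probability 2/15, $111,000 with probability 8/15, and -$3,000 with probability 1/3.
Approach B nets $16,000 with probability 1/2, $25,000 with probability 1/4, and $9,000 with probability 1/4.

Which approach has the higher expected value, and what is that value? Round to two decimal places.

Approach A = 2/15 × 26000 + 8/15 × 111000 + 1/3 × (-3000) = 3466.6667 + 59200 − 1000 = 61666.6667
Approach B = 1/2 × 16000 + 1/4 × 25000 + 1/4 × 9000 = 8000 + 6250 + 2250 = 16500

Approach A ($61,666.67)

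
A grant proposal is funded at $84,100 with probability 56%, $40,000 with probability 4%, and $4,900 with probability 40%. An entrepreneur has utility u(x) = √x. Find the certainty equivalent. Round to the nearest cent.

$39,362.56

E[u] = 0.56·√84100 + 0.04·√40000 + 0.4·√4900 = 0.56·290 + 0.04·200 + 0.4·70 = 198.4
CE = (198.4)² = 39362.56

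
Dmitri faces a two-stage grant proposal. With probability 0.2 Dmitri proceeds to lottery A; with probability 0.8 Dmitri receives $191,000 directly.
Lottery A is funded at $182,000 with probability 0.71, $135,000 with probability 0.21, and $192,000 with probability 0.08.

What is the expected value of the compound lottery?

EV(A) = 0.71 × 182000 + 0.21 × 135000 + 0.08 × 192000 = 129220 + 28350 + 15360 = 172930
Branch B: 191000 (certain)
Overall = 0.2 × 172930 + 0.8 × 191000 = 34586 + 152800 = 187386

$187,386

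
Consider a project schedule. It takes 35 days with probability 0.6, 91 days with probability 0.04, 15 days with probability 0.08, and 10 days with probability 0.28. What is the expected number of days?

EV = 0.6 × 35 + 0.04 × 91 + 0.08 × 15 + 0.28 × 10 = 21 + 3.64 + 1.2 + 2.8 = 28.64

28.64 days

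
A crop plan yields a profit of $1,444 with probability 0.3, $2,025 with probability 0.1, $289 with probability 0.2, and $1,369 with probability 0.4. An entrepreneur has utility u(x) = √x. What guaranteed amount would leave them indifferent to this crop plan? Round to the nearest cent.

$1,162.81

E[u] = 0.3·√1444 + 0.1·√2025 + 0.2·√289 + 0.4·√1369 = 0.3·38 + 0.1·45 + 0.2·17 + 0.4·37 = 34.1
CE = (34.1)² = 1162.81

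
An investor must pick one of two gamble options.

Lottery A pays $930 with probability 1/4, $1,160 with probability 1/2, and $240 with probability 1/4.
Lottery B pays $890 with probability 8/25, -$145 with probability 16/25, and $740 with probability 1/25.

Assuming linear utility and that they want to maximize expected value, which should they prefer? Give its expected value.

Lottery A = 1/4 × 930 + 1/2 × 1160 + 1/4 × 240 = 232.5 + 580 + 60 = 872.5
Lottery B = 8/25 × 890 + 16/25 × (-145) + 1/25 × 740 = 284.8 − 92.8 + 29.6 = 221.6

Lottery A ($872.50)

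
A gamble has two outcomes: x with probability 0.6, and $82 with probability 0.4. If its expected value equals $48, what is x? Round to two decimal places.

0.6·x + 0.4·82 = 48
0.6·x = 48 − 32.8 = 15.2
x = 15.2 / 0.6 = 25.3333

x = $25.33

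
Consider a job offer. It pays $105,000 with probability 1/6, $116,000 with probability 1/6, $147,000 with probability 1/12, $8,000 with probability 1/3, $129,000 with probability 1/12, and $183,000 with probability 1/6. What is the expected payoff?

EV = 1/6 × 105000 + 1/6 × 116000 + 1/12 × 147000 + 1/3 × 8000 + 1/12 × 129000 + 1/6 × 183000 = 17500 + 19333.3333 + 12250 + 2666.6667 + 10750 + 30500 = 93000

$93,000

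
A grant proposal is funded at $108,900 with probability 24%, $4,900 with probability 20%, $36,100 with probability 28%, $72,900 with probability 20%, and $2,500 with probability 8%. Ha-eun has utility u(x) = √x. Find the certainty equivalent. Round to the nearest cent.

E[u] = 0.24·√108900 + 0.2·√4900 + 0.28·√36100 + 0.2·√72900 + 0.08·√2500 = 0.24·330 + 0.2·70 + 0.28·190 + 0.2·270 + 0.08·50 = 204.4
CE = (204.4)² = 41779.36

$41,779.36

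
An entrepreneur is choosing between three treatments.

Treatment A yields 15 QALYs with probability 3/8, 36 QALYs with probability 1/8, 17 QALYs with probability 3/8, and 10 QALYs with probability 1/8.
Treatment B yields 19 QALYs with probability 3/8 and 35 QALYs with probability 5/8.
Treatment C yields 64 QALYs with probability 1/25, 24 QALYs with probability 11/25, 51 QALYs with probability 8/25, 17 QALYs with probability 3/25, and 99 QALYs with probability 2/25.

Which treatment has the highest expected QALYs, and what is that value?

Treatment A = 3/8 × 15 + 1/8 × 36 + 3/8 × 17 + 1/8 × 10 = 5.625 + 4.5 + 6.375 + 1.25 = 17.75
Treatment B = 3/8 × 19 + 5/8 × 35 = 7.125 + 21.875 = 29
Treatment C = 1/25 × 64 + 11/25 × 24 + 8/25 × 51 + 3/25 × 17 + 2/25 × 99 = 2.56 + 10.56 + 16.32 + 2.04 + 7.92 = 39.4

Treatment C (39.4 QALYs)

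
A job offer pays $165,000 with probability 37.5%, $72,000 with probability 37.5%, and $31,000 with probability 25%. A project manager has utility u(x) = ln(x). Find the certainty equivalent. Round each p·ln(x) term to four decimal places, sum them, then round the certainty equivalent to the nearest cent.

$79,594.48

E[u] = 0.375·ln(165000) + 0.375·ln(72000) + 0.25·ln(31000) = 4.5051 + 4.1942 + 2.5854 = 11.2847
CE = e^11.2847 ≈ 79594.48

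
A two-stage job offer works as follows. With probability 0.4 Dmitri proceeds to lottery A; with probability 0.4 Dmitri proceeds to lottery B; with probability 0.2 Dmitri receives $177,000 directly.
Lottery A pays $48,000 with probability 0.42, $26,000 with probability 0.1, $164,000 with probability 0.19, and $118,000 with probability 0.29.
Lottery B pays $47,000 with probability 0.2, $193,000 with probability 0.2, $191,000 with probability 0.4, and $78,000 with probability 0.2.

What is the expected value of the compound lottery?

$126,656

EV(A) = 0.42 × 48000 + 0.1 × 26000 + 0.19 × 164000 + 0.29 × 118000 = 20160 + 2600 + 31160 + 34220 = 88140
EV(B) = 0.2 × 47000 + 0.2 × 193000 + 0.4 × 191000 + 0.2 × 78000 = 9400 + 38600 + 76400 + 15600 = 140000
Branch C: 177000 (certain)
Overall = 0.4 × 88140 + 0.4 × 140000 + 0.2 × 177000 = 35256 + 56000 + 35400 = 126656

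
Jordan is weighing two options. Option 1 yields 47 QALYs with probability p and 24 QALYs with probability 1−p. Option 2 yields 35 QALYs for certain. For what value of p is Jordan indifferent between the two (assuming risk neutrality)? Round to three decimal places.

p·47 + (1−p)·24 = 35
23p + 24 = 35
p = (35 − 24) / 23

p = 0.478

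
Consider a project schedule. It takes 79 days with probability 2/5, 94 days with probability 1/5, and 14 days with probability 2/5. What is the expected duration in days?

56 days

EV = 2/5 × 79 + 1/5 × 94 + 2/5 × 14 = 31.6 + 18.8 + 5.6 = 56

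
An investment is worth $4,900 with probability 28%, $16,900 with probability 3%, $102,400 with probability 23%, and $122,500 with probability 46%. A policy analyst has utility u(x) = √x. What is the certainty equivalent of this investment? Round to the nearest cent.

$66,615.61

E[u] = 0.28·√4900 + 0.03·√16900 + 0.23·√102400 + 0.46·√122500 = 0.28·70 + 0.03·130 + 0.23·320 + 0.46·350 = 258.1
CE = (258.1)² = 66615.61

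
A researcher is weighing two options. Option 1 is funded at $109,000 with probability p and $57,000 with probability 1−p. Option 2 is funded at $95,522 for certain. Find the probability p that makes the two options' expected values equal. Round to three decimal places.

p·109000 + (1−p)·57000 = 95522
52000p + 57000 = 95522
p = (95522 − 57000) / 52000

p = 0.741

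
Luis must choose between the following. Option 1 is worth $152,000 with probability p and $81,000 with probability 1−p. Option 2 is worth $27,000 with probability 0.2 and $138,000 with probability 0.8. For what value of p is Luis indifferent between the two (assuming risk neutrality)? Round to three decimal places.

p = 0.490

EV(Option 2) = 0.2 × 27000 + 0.8 × 138000 = 5400 + 110400 = 115800
p·152000 + (1−p)·81000 = 115800
71000p + 81000 = 115800
p = (115800 − 81000) / 71000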